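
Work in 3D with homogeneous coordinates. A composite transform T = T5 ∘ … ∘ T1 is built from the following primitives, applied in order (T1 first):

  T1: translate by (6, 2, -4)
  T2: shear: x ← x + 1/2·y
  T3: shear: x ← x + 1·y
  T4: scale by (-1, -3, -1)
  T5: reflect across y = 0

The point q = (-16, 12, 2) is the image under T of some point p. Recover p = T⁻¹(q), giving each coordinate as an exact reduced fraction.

p = (4, 2, 2)

T1 = [1 0 0 6; 0 1 0 2; 0 0 1 -4; 0 0 0 1]
T2·T1 = [1 1/2 0 7; 0 1 0 2; 0 0 1 -4; 0 0 0 1]
T3·…·T1 = [1 3/2 0 9; 0 1 0 2; 0 0 1 -4; 0 0 0 1]
T4·…·T1 = [-1 -3/2 0 -9; 0 -3 0 -6; 0 0 -1 4; 0 0 0 1]
T5·…·T1 = [-1 -3/2 0 -9; 0 3 0 6; 0 0 -1 4; 0 0 0 1]
det M = 3; M⁻¹ = [-1 -1/2 0 -6; 0 1/3 0 -2; 0 0 -1 4; 0 0 0 1]
M⁻¹ · (-16, 12, 2)ᵀ = (4, 2, 2)ᵀ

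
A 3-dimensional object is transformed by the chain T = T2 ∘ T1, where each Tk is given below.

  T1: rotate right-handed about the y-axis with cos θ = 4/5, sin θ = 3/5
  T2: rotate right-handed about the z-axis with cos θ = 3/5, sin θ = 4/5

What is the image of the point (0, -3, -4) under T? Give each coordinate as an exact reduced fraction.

T1 rotate right-handed about the y-axis with cos θ = 4/5, sin θ = 3/5: (0, -3, -4) → (-12/5, -3, -16/5)
T2 rotate right-handed about the z-axis with cos θ = 3/5, sin θ = 4/5: (-12/5, -3, -16/5) → (24/25, -93/25, -16/5)

T(p) = (24/25, -93/25, -16/5)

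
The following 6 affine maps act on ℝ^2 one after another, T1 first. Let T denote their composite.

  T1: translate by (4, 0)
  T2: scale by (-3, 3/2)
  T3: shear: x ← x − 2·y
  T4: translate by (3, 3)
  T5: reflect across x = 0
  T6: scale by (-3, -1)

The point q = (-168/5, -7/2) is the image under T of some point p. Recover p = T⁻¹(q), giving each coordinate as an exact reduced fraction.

p = (2/5, 1/3)

T1 = [1 0 4; 0 1 0; 0 0 1]
T2·T1 = [-3 0 -12; 0 3/2 0; 0 0 1]
T3·…·T1 = [-3 -3 -12; 0 3/2 0; 0 0 1]
T4·…·T1 = [-3 -3 -9; 0 3/2 3; 0 0 1]
T5·…·T1 = [3 3 9; 0 3/2 3; 0 0 1]
T6·…·T1 = [-9 -9 -27; 0 -3/2 -3; 0 0 1]
det M = 27/2; M⁻¹ = [-1/9 2/3 -1; 0 -2/3 -2; 0 0 1]
M⁻¹ · (-168/5, -7/2)ᵀ = (2/5, 1/3)ᵀ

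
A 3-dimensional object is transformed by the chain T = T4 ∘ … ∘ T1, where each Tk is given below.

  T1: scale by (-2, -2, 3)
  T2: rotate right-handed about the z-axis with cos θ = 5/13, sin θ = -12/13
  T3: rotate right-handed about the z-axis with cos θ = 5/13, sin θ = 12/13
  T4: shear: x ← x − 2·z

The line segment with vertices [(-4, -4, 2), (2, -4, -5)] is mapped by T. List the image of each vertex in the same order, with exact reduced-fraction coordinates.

image vertices: (-4, 8, 6), (26, 8, -15)

T1 scale by (-2, -2, 3): (-4, -4, 2) → (8, 8, 6); (2, -4, -5) → (-4, 8, -15)
T2 rotate right-handed about the z-axis with cos θ = 5/13, sin θ = -12/13: (8, 8, 6) → (136/13, -56/13, 6); (-4, 8, -15) → (76/13, 88/13, -15)
T3 rotate right-handed about the z-axis with cos θ = 5/13, sin θ = 12/13: (136/13, -56/13, 6) → (8, 8, 6); (76/13, 88/13, -15) → (-4, 8, -15)
T4 shear: x ← x − 2·z: (8, 8, 6) → (-4, 8, 6); (-4, 8, -15) → (26, 8, -15)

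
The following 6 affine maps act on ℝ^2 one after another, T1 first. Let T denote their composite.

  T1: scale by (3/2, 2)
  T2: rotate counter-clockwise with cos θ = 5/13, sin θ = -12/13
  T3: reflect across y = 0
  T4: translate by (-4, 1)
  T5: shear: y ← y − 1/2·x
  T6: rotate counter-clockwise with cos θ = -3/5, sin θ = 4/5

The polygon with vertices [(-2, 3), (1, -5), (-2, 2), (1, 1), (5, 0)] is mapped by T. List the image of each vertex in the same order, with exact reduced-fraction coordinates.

T1 scale by (3/2, 2): (-2, 3) → (-3, 6); (1, -5) → (3/2, -10); (-2, 2) → (-3, 4); (1, 1) → (3/2, 2); (5, 0) → (15/2, 0)
T2 rotate counter-clockwise with cos θ = 5/13, sin θ = -12/13: (-3, 6) → (57/13, 66/13); (3/2, -10) → (-225/26, -68/13); (-3, 4) → (33/13, 56/13); (3/2, 2) → (63/26, -8/13); (15/2, 0) → (75/26, -90/13)
T3 reflect across y = 0: (57/13, 66/13) → (57/13, -66/13); (-225/26, -68/13) → (-225/26, 68/13); (33/13, 56/13) → (33/13, -56/13); (63/26, -8/13) → (63/26, 8/13); (75/26, -90/13) → (75/26, 90/13)
T4 translate by (-4, 1): (57/13, -66/13) → (5/13, -53/13); (-225/26, 68/13) → (-329/26, 81/13); (33/13, -56/13) → (-19/13, -43/13); (63/26, 8/13) → (-41/26, 21/13); (75/26, 90/13) → (-29/26, 103/13)
T5 shear: y ← y − 1/2·x: (5/13, -53/13) → (5/13, -111/26); (-329/26, 81/13) → (-329/26, 653/52); (-19/13, -43/13) → (-19/13, -67/26); (-41/26, 21/13) → (-41/26, 125/52); (-29/26, 103/13) → (-29/26, 441/52)
T6 rotate counter-clockwise with cos θ = -3/5, sin θ = 4/5: (5/13, -111/26) → (207/65, 373/130); (-329/26, 653/52) → (-319/130, -4591/260); (-19/13, -67/26) → (191/65, 49/130); (-41/26, 125/52) → (-127/130, -703/260); (-29/26, 441/52) → (-159/26, -311/52)

image vertices: (207/65, 373/130), (-319/130, -4591/260), (191/65, 49/130), (-127/130, -703/260), (-159/26, -311/52)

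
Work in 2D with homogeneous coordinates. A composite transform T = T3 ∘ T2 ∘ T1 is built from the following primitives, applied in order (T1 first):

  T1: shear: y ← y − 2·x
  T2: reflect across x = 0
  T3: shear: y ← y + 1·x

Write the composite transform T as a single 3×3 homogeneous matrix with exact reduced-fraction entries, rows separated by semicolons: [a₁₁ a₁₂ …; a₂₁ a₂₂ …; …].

T1 = [1 0 0; -2 1 0; 0 0 1]
T2·T1 = [-1 0 0; -2 1 0; 0 0 1]
T3·…·T1 = [-1 0 0; -3 1 0; 0 0 1]

T = [-1 0 0; -3 1 0; 0 0 1]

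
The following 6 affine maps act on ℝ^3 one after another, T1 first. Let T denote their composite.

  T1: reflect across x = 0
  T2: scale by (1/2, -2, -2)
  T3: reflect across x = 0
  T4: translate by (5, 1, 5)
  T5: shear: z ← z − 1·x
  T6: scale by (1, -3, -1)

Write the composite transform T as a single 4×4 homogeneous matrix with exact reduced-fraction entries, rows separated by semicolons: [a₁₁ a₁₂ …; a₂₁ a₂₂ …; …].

T1 = [-1 0 0 0; 0 1 0 0; 0 0 1 0; 0 0 0 1]
T2·T1 = [-1/2 0 0 0; 0 -2 0 0; 0 0 -2 0; 0 0 0 1]
T3·…·T1 = [1/2 0 0 0; 0 -2 0 0; 0 0 -2 0; 0 0 0 1]
T4·…·T1 = [1/2 0 0 5; 0 -2 0 1; 0 0 -2 5; 0 0 0 1]
T5·…·T1 = [1/2 0 0 5; 0 -2 0 1; -1/2 0 -2 0; 0 0 0 1]
T6·…·T1 = [1/2 0 0 5; 0 6 0 -3; 1/2 0 2 0; 0 0 0 1]

T = [1/2 0 0 5; 0 6 0 -3; 1/2 0 2 0; 0 0 0 1]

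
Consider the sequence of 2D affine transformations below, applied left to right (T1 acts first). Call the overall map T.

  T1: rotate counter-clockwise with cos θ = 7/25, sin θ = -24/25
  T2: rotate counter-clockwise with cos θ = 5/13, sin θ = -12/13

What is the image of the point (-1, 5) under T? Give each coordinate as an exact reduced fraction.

T1 rotate counter-clockwise with cos θ = 7/25, sin θ = -24/25: (-1, 5) → (113/25, 59/25)
T2 rotate counter-clockwise with cos θ = 5/13, sin θ = -12/13: (113/25, 59/25) → (1273/325, -1061/325)

T(p) = (1273/325, -1061/325)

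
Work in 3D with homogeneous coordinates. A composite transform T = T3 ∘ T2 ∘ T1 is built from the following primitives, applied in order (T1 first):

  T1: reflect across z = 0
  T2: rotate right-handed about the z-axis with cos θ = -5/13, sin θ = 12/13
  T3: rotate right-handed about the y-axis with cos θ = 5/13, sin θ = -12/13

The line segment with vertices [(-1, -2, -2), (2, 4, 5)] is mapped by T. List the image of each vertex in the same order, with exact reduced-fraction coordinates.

T1 reflect across z = 0: (-1, -2, -2) → (-1, -2, 2); (2, 4, 5) → (2, 4, -5)
T2 rotate right-handed about the z-axis with cos θ = -5/13, sin θ = 12/13: (-1, -2, 2) → (29/13, -2/13, 2); (2, 4, -5) → (-58/13, 4/13, -5)
T3 rotate right-handed about the y-axis with cos θ = 5/13, sin θ = -12/13: (29/13, -2/13, 2) → (-167/169, -2/13, 478/169); (-58/13, 4/13, -5) → (490/169, 4/13, -1021/169)

image vertices: (-167/169, -2/13, 478/169), (490/169, 4/13, -1021/169)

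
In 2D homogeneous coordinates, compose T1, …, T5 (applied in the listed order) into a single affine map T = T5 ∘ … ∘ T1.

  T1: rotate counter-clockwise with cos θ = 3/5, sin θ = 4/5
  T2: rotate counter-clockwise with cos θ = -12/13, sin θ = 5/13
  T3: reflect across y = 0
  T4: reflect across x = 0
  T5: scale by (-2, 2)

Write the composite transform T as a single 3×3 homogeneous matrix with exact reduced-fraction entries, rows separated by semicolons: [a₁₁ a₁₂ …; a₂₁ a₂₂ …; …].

T = [-112/65 66/65 0; 66/65 112/65 0; 0 0 1]

T1 = [3/5 -4/5 0; 4/5 3/5 0; 0 0 1]
T2·T1 = [-56/65 33/65 0; -33/65 -56/65 0; 0 0 1]
T3·…·T1 = [-56/65 33/65 0; 33/65 56/65 0; 0 0 1]
T4·…·T1 = [56/65 -33/65 0; 33/65 56/65 0; 0 0 1]
T5·…·T1 = [-112/65 66/65 0; 66/65 112/65 0; 0 0 1]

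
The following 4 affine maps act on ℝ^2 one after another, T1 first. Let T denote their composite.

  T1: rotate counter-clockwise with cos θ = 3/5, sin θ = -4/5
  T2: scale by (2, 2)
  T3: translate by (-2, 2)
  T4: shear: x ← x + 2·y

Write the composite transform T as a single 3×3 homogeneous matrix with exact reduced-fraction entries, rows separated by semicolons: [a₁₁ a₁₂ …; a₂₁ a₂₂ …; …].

T1 = [3/5 4/5 0; -4/5 3/5 0; 0 0 1]
T2·T1 = [6/5 8/5 0; -8/5 6/5 0; 0 0 1]
T3·…·T1 = [6/5 8/5 -2; -8/5 6/5 2; 0 0 1]
T4·…·T1 = [-2 4 2; -8/5 6/5 2; 0 0 1]

T = [-2 4 2; -8/5 6/5 2; 0 0 1]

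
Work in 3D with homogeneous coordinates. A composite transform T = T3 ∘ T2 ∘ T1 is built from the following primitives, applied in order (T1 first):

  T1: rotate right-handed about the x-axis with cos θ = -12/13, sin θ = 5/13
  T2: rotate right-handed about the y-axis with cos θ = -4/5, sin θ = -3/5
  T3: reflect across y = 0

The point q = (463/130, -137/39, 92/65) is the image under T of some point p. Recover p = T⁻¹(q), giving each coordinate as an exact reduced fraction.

p = (-2, -9/2, 5/3)

T1 = [1 0 0 0; 0 -12/13 -5/13 0; 0 5/13 -12/13 0; 0 0 0 1]
T2·T1 = [-4/5 -3/13 36/65 0; 0 -12/13 -5/13 0; 3/5 -4/13 48/65 0; 0 0 0 1]
T3·…·T1 = [-4/5 -3/13 36/65 0; 0 12/13 5/13 0; 3/5 -4/13 48/65 0; 0 0 0 1]
det M = -1; M⁻¹ = [-4/5 0 3/5 0; -3/13 12/13 -4/13 0; 36/65 5/13 48/65 0; 0 0 0 1]
M⁻¹ · (463/130, -137/39, 92/65)ᵀ = (-2, -9/2, 5/3)ᵀ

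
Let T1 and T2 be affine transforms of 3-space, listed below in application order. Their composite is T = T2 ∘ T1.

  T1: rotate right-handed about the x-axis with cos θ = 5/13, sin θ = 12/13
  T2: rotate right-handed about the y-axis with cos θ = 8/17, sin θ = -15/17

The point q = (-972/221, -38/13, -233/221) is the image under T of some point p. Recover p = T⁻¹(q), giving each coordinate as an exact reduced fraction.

p = (-3, 2, 4)

T1 = [1 0 0 0; 0 5/13 -12/13 0; 0 12/13 5/13 0; 0 0 0 1]
T2·T1 = [8/17 -180/221 -75/221 0; 0 5/13 -12/13 0; 15/17 96/221 40/221 0; 0 0 0 1]
det M = 1; M⁻¹ = [8/17 0 15/17 0; -180/221 5/13 96/221 0; -75/221 -12/13 40/221 0; 0 0 0 1]
M⁻¹ · (-972/221, -38/13, -233/221)ᵀ = (-3, 2, 4)ᵀ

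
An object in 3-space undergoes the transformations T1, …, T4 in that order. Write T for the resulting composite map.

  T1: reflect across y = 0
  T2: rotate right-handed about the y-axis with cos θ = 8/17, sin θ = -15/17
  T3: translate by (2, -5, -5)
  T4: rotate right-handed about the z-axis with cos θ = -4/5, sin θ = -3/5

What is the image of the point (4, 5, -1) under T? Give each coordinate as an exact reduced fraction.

T(p) = (-834/85, 437/85, -33/17)

T1 reflect across y = 0: (4, 5, -1) → (4, -5, -1)
T2 rotate right-handed about the y-axis with cos θ = 8/17, sin θ = -15/17: (4, -5, -1) → (47/17, -5, 52/17)
T3 translate by (2, -5, -5): (47/17, -5, 52/17) → (81/17, -10, -33/17)
T4 rotate right-handed about the z-axis with cos θ = -4/5, sin θ = -3/5: (81/17, -10, -33/17) → (-834/85, 437/85, -33/17)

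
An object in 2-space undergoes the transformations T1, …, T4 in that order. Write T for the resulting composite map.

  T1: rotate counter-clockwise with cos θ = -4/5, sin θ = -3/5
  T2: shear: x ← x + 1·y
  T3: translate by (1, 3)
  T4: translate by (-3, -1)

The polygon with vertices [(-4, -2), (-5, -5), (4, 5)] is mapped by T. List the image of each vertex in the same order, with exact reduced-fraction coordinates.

T1 rotate counter-clockwise with cos θ = -4/5, sin θ = -3/5: (-4, -2) → (2, 4); (-5, -5) → (1, 7); (4, 5) → (-1/5, -32/5)
T2 shear: x ← x + 1·y: (2, 4) → (6, 4); (1, 7) → (8, 7); (-1/5, -32/5) → (-33/5, -32/5)
T3 translate by (1, 3): (6, 4) → (7, 7); (8, 7) → (9, 10); (-33/5, -32/5) → (-28/5, -17/5)
T4 translate by (-3, -1): (7, 7) → (4, 6); (9, 10) → (6, 9); (-28/5, -17/5) → (-43/5, -22/5)

image vertices: (4, 6), (6, 9), (-43/5, -22/5)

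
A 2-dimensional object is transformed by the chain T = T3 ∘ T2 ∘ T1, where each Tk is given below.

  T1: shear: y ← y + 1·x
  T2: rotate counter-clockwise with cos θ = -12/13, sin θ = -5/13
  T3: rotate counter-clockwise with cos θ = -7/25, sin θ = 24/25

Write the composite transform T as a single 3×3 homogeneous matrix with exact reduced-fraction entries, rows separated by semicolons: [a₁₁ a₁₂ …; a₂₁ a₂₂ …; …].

T = [457/325 253/325 0; -49/325 204/325 0; 0 0 1]

T1 = [1 0 0; 1 1 0; 0 0 1]
T2·T1 = [-7/13 5/13 0; -17/13 -12/13 0; 0 0 1]
T3·…·T1 = [457/325 253/325 0; -49/325 204/325 0; 0 0 1]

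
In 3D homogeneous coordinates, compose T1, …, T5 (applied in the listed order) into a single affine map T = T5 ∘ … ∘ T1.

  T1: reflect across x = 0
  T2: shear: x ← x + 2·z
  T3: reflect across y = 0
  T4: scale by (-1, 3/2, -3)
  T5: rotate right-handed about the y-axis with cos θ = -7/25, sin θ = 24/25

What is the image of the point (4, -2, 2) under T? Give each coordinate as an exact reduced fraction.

T1 reflect across x = 0: (4, -2, 2) → (-4, -2, 2)
T2 shear: x ← x + 2·z: (-4, -2, 2) → (0, -2, 2)
T3 reflect across y = 0: (0, -2, 2) → (0, 2, 2)
T4 scale by (-1, 3/2, -3): (0, 2, 2) → (0, 3, -6)
T5 rotate right-handed about the y-axis with cos θ = -7/25, sin θ = 24/25: (0, 3, -6) → (-144/25, 3, 42/25)

T(p) = (-144/25, 3, 42/25)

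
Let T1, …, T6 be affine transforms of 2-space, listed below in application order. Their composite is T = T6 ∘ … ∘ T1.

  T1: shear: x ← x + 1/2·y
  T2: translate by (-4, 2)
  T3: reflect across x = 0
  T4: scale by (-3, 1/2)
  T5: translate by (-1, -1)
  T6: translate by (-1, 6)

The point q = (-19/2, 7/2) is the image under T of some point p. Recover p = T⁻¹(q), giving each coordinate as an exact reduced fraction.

T1 = [1 1/2 0; 0 1 0; 0 0 1]
T2·T1 = [1 1/2 -4; 0 1 2; 0 0 1]
T3·…·T1 = [-1 -1/2 4; 0 1 2; 0 0 1]
T4·…·T1 = [3 3/2 -12; 0 1/2 1; 0 0 1]
T5·…·T1 = [3 3/2 -13; 0 1/2 0; 0 0 1]
T6·…·T1 = [3 3/2 -14; 0 1/2 6; 0 0 1]
det M = 3/2; M⁻¹ = [1/3 -1 32/3; 0 2 -12; 0 0 1]
M⁻¹ · (-19/2, 7/2)ᵀ = (4, -5)ᵀ

p = (4, -5)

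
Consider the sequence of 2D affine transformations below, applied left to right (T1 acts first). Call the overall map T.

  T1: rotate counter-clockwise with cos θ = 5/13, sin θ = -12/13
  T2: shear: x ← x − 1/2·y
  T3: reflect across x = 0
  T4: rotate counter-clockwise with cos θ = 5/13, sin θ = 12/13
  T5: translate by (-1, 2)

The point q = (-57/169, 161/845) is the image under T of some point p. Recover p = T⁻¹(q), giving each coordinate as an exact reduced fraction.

p = (3/2, 1/5)

T1 = [5/13 12/13 0; -12/13 5/13 0; 0 0 1]
T2·T1 = [11/13 19/26 0; -12/13 5/13 0; 0 0 1]
T3·…·T1 = [-11/13 -19/26 0; -12/13 5/13 0; 0 0 1]
T4·…·T1 = [89/169 -215/338 0; -192/169 -89/169 0; 0 0 1]
T5·…·T1 = [89/169 -215/338 -1; -192/169 -89/169 2; 0 0 1]
det M = -1; M⁻¹ = [89/169 -215/338 304/169; -192/169 -89/169 -14/169; 0 0 1]
M⁻¹ · (-57/169, 161/845)ᵀ = (3/2, 1/5)ᵀ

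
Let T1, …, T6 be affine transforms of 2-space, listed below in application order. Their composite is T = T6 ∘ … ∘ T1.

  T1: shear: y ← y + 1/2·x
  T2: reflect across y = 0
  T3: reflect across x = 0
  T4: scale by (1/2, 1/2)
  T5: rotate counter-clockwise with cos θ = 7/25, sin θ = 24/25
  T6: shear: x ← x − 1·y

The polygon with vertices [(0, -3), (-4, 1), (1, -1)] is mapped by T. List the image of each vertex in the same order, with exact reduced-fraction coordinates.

image vertices: (-93/50, 21/50), (-99/50, 103/50), (3/100, -41/100)

T1 shear: y ← y + 1/2·x: (0, -3) → (0, -3); (-4, 1) → (-4, -1); (1, -1) → (1, -1/2)
T2 reflect across y = 0: (0, -3) → (0, 3); (-4, -1) → (-4, 1); (1, -1/2) → (1, 1/2)
T3 reflect across x = 0: (0, 3) → (0, 3); (-4, 1) → (4, 1); (1, 1/2) → (-1, 1/2)
T4 scale by (1/2, 1/2): (0, 3) → (0, 3/2); (4, 1) → (2, 1/2); (-1, 1/2) → (-1/2, 1/4)
T5 rotate counter-clockwise with cos θ = 7/25, sin θ = 24/25: (0, 3/2) → (-36/25, 21/50); (2, 1/2) → (2/25, 103/50); (-1/2, 1/4) → (-19/50, -41/100)
T6 shear: x ← x − 1·y: (-36/25, 21/50) → (-93/50, 21/50); (2/25, 103/50) → (-99/50, 103/50); (-19/50, -41/100) → (3/100, -41/100)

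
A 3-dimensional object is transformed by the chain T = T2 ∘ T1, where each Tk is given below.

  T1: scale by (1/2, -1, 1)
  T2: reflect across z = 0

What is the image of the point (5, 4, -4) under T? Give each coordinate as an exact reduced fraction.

T1 scale by (1/2, -1, 1): (5, 4, -4) → (5/2, -4, -4)
T2 reflect across z = 0: (5/2, -4, -4) → (5/2, -4, 4)

T(p) = (5/2, -4, 4)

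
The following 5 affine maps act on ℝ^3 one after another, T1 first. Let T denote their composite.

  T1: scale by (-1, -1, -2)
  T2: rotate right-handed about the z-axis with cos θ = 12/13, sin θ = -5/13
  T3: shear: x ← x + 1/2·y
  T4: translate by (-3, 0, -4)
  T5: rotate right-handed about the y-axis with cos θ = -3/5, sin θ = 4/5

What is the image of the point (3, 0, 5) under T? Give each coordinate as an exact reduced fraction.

T(p) = (-1051/130, 15/13, 816/65)

T1 scale by (-1, -1, -2): (3, 0, 5) → (-3, 0, -10)
T2 rotate right-handed about the z-axis with cos θ = 12/13, sin θ = -5/13: (-3, 0, -10) → (-36/13, 15/13, -10)
T3 shear: x ← x + 1/2·y: (-36/13, 15/13, -10) → (-57/26, 15/13, -10)
T4 translate by (-3, 0, -4): (-57/26, 15/13, -10) → (-135/26, 15/13, -14)
T5 rotate right-handed about the y-axis with cos θ = -3/5, sin θ = 4/5: (-135/26, 15/13, -14) → (-1051/130, 15/13, 816/65)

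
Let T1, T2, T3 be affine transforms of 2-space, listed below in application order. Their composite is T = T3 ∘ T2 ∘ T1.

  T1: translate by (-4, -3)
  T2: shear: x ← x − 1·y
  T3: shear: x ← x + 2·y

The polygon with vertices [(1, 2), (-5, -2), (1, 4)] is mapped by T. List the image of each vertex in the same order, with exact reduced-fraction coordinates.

T1 translate by (-4, -3): (1, 2) → (-3, -1); (-5, -2) → (-9, -5); (1, 4) → (-3, 1)
T2 shear: x ← x − 1·y: (-3, -1) → (-2, -1); (-9, -5) → (-4, -5); (-3, 1) → (-4, 1)
T3 shear: x ← x + 2·y: (-2, -1) → (-4, -1); (-4, -5) → (-14, -5); (-4, 1) → (-2, 1)

image vertices: (-4, -1), (-14, -5), (-2, 1)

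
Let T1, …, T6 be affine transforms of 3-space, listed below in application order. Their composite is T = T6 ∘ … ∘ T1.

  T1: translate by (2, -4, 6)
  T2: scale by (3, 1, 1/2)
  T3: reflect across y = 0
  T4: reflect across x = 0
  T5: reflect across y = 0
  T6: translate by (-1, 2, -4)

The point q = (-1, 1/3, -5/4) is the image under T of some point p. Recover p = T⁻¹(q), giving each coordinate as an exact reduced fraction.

p = (-2, 7/3, -1/2)

T1 = [1 0 0 2; 0 1 0 -4; 0 0 1 6; 0 0 0 1]
T2·T1 = [3 0 0 6; 0 1 0 -4; 0 0 1/2 3; 0 0 0 1]
T3·…·T1 = [3 0 0 6; 0 -1 0 4; 0 0 1/2 3; 0 0 0 1]
T4·…·T1 = [-3 0 0 -6; 0 -1 0 4; 0 0 1/2 3; 0 0 0 1]
T5·…·T1 = [-3 0 0 -6; 0 1 0 -4; 0 0 1/2 3; 0 0 0 1]
T6·…·T1 = [-3 0 0 -7; 0 1 0 -2; 0 0 1/2 -1; 0 0 0 1]
det M = -3/2; M⁻¹ = [-1/3 0 0 -7/3; 0 1 0 2; 0 0 2 2; 0 0 0 1]
M⁻¹ · (-1, 1/3, -5/4)ᵀ = (-2, 7/3, -1/2)ᵀ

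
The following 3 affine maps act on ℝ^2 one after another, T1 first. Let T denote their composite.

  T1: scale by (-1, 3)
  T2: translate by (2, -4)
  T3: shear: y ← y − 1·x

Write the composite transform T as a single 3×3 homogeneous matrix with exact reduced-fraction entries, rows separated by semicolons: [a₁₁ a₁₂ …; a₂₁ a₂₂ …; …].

T = [-1 0 2; 1 3 -6; 0 0 1]

T1 = [-1 0 0; 0 3 0; 0 0 1]
T2·T1 = [-1 0 2; 0 3 -4; 0 0 1]
T3·…·T1 = [-1 0 2; 1 3 -6; 0 0 1]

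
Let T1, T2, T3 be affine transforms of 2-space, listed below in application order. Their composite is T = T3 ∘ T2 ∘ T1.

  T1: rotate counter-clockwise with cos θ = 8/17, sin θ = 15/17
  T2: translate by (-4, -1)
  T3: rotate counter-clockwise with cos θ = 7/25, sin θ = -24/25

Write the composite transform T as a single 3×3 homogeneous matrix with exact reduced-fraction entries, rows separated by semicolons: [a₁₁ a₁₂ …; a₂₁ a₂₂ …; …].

T = [416/425 87/425 -52/25; -87/425 416/425 89/25; 0 0 1]

T1 = [8/17 -15/17 0; 15/17 8/17 0; 0 0 1]
T2·T1 = [8/17 -15/17 -4; 15/17 8/17 -1; 0 0 1]
T3·…·T1 = [416/425 87/425 -52/25; -87/425 416/425 89/25; 0 0 1]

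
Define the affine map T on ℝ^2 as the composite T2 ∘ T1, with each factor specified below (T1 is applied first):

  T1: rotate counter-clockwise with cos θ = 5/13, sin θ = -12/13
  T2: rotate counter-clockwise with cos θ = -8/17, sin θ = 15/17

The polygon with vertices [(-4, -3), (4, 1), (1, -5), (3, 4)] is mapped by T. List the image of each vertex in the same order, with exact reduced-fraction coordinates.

T1 rotate counter-clockwise with cos θ = 5/13, sin θ = -12/13: (-4, -3) → (-56/13, 33/13); (4, 1) → (32/13, -43/13); (1, -5) → (-55/13, -37/13); (3, 4) → (63/13, -16/13)
T2 rotate counter-clockwise with cos θ = -8/17, sin θ = 15/17: (-56/13, 33/13) → (-47/221, -1104/221); (32/13, -43/13) → (389/221, 824/221); (-55/13, -37/13) → (995/221, -529/221); (63/13, -16/13) → (-264/221, 1073/221)

image vertices: (-47/221, -1104/221), (389/221, 824/221), (995/221, -529/221), (-264/221, 1073/221)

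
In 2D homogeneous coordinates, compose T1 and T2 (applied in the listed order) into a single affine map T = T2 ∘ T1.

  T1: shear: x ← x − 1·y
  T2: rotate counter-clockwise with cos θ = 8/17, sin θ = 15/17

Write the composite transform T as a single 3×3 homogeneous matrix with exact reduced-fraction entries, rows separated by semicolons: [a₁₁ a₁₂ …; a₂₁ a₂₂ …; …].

T = [8/17 -23/17 0; 15/17 -7/17 0; 0 0 1]

T1 = [1 -1 0; 0 1 0; 0 0 1]
T2·T1 = [8/17 -23/17 0; 15/17 -7/17 0; 0 0 1]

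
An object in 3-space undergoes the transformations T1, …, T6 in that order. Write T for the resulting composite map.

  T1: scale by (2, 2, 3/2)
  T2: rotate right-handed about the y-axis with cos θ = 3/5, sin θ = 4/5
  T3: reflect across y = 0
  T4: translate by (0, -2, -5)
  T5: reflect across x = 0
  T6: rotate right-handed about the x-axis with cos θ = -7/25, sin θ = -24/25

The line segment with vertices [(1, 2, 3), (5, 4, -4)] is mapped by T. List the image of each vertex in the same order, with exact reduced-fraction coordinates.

T1 scale by (2, 2, 3/2): (1, 2, 3) → (2, 4, 9/2); (5, 4, -4) → (10, 8, -6)
T2 rotate right-handed about the y-axis with cos θ = 3/5, sin θ = 4/5: (2, 4, 9/2) → (24/5, 4, 11/10); (10, 8, -6) → (6/5, 8, -58/5)
T3 reflect across y = 0: (24/5, 4, 11/10) → (24/5, -4, 11/10); (6/5, 8, -58/5) → (6/5, -8, -58/5)
T4 translate by (0, -2, -5): (24/5, -4, 11/10) → (24/5, -6, -39/10); (6/5, -8, -58/5) → (6/5, -10, -83/5)
T5 reflect across x = 0: (24/5, -6, -39/10) → (-24/5, -6, -39/10); (6/5, -10, -83/5) → (-6/5, -10, -83/5)
T6 rotate right-handed about the x-axis with cos θ = -7/25, sin θ = -24/25: (-24/5, -6, -39/10) → (-24/5, -258/125, 1713/250); (-6/5, -10, -83/5) → (-6/5, -1642/125, 1781/125)

image vertices: (-24/5, -258/125, 1713/250), (-6/5, -1642/125, 1781/125)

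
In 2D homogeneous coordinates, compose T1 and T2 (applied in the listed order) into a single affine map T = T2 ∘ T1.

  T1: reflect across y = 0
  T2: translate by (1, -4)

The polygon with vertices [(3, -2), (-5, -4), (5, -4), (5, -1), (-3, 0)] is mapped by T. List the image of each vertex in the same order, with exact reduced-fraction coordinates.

image vertices: (4, -2), (-4, 0), (6, 0), (6, -3), (-2, -4)

T1 reflect across y = 0: (3, -2) → (3, 2); (-5, -4) → (-5, 4); (5, -4) → (5, 4); (5, -1) → (5, 1); (-3, 0) → (-3, 0)
T2 translate by (1, -4): (3, 2) → (4, -2); (-5, 4) → (-4, 0); (5, 4) → (6, 0); (5, 1) → (6, -3); (-3, 0) → (-2, -4)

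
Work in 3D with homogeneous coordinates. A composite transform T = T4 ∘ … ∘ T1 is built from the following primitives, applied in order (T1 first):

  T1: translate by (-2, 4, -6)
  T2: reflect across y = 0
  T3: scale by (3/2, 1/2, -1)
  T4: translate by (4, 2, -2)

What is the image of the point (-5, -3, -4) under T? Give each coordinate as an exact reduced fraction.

T1 translate by (-2, 4, -6): (-5, -3, -4) → (-7, 1, -10)
T2 reflect across y = 0: (-7, 1, -10) → (-7, -1, -10)
T3 scale by (3/2, 1/2, -1): (-7, -1, -10) → (-21/2, -1/2, 10)
T4 translate by (4, 2, -2): (-21/2, -1/2, 10) → (-13/2, 3/2, 8)

T(p) = (-13/2, 3/2, 8)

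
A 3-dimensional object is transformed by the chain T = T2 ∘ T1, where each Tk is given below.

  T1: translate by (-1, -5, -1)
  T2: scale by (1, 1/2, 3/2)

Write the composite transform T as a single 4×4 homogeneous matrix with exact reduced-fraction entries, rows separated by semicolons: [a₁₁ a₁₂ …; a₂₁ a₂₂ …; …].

T = [1 0 0 -1; 0 1/2 0 -5/2; 0 0 3/2 -3/2; 0 0 0 1]

T1 = [1 0 0 -1; 0 1 0 -5; 0 0 1 -1; 0 0 0 1]
T2·T1 = [1 0 0 -1; 0 1/2 0 -5/2; 0 0 3/2 -3/2; 0 0 0 1]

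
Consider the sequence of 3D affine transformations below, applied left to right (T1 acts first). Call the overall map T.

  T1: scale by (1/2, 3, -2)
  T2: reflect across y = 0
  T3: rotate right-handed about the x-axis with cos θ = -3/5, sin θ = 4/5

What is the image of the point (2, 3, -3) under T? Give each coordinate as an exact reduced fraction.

T1 scale by (1/2, 3, -2): (2, 3, -3) → (1, 9, 6)
T2 reflect across y = 0: (1, 9, 6) → (1, -9, 6)
T3 rotate right-handed about the x-axis with cos θ = -3/5, sin θ = 4/5: (1, -9, 6) → (1, 3/5, -54/5)

T(p) = (1, 3/5, -54/5)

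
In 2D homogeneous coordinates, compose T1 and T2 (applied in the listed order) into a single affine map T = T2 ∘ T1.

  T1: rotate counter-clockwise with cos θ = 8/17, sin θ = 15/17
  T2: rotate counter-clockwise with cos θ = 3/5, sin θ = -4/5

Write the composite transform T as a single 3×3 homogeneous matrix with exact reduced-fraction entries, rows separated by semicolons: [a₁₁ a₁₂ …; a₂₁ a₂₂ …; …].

T1 = [8/17 -15/17 0; 15/17 8/17 0; 0 0 1]
T2·T1 = [84/85 -13/85 0; 13/85 84/85 0; 0 0 1]

T = [84/85 -13/85 0; 13/85 84/85 0; 0 0 1]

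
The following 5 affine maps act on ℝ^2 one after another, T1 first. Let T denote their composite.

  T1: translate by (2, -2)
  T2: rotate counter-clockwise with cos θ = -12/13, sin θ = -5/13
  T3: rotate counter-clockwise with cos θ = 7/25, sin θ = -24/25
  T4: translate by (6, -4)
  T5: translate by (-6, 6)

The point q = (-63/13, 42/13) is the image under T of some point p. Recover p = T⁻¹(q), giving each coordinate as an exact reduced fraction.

p = (2, 5)

T1 = [1 0 2; 0 1 -2; 0 0 1]
T2·T1 = [-12/13 5/13 -34/13; -5/13 -12/13 14/13; 0 0 1]
T3·…·T1 = [-204/325 -253/325 98/325; 253/325 -204/325 914/325; 0 0 1]
T4·…·T1 = [-204/325 -253/325 2048/325; 253/325 -204/325 -386/325; 0 0 1]
T5·…·T1 = [-204/325 -253/325 98/325; 253/325 -204/325 1564/325; 0 0 1]
det M = 1; M⁻¹ = [-204/325 253/325 -1156/325; -253/325 -204/325 1058/325; 0 0 1]
M⁻¹ · (-63/13, 42/13)ᵀ = (2, 5)ᵀ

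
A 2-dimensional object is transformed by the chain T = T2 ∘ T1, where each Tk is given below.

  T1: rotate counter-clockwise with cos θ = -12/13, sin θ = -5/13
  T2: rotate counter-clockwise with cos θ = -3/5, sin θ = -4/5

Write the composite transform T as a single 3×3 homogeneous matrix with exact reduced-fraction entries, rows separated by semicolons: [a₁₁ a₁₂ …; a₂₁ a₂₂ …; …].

T1 = [-12/13 5/13 0; -5/13 -12/13 0; 0 0 1]
T2·T1 = [16/65 -63/65 0; 63/65 16/65 0; 0 0 1]

T = [16/65 -63/65 0; 63/65 16/65 0; 0 0 1]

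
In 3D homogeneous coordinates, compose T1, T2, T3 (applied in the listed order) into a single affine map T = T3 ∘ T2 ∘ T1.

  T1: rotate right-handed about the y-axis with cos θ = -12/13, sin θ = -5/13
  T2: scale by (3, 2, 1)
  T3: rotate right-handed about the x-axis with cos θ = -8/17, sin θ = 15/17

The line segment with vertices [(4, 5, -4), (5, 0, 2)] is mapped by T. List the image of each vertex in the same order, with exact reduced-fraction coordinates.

T1 rotate right-handed about the y-axis with cos θ = -12/13, sin θ = -5/13: (4, 5, -4) → (-28/13, 5, 68/13); (5, 0, 2) → (-70/13, 0, 1/13)
T2 scale by (3, 2, 1): (-28/13, 5, 68/13) → (-84/13, 10, 68/13); (-70/13, 0, 1/13) → (-210/13, 0, 1/13)
T3 rotate right-handed about the x-axis with cos θ = -8/17, sin θ = 15/17: (-84/13, 10, 68/13) → (-84/13, -2060/221, 1406/221); (-210/13, 0, 1/13) → (-210/13, -15/221, -8/221)

image vertices: (-84/13, -2060/221, 1406/221), (-210/13, -15/221, -8/221)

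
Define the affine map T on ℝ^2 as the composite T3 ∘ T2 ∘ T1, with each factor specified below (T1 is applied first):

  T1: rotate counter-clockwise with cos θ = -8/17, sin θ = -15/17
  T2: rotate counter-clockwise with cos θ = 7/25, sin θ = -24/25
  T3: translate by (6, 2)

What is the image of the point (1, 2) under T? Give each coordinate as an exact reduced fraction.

T(p) = (392/85, 21/85)

T1 rotate counter-clockwise with cos θ = -8/17, sin θ = -15/17: (1, 2) → (22/17, -31/17)
T2 rotate counter-clockwise with cos θ = 7/25, sin θ = -24/25: (22/17, -31/17) → (-118/85, -149/85)
T3 translate by (6, 2): (-118/85, -149/85) → (392/85, 21/85)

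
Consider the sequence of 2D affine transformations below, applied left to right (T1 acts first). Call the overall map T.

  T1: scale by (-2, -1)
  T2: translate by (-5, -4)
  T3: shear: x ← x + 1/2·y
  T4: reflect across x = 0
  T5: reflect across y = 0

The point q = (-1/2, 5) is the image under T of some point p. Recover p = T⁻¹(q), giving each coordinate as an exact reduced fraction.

T1 = [-2 0 0; 0 -1 0; 0 0 1]
T2·T1 = [-2 0 -5; 0 -1 -4; 0 0 1]
T3·…·T1 = [-2 -1/2 -7; 0 -1 -4; 0 0 1]
T4·…·T1 = [2 1/2 7; 0 -1 -4; 0 0 1]
T5·…·T1 = [2 1/2 7; 0 1 4; 0 0 1]
det M = 2; M⁻¹ = [1/2 -1/4 -5/2; 0 1 -4; 0 0 1]
M⁻¹ · (-1/2, 5)ᵀ = (-4, 1)ᵀ

p = (-4, 1)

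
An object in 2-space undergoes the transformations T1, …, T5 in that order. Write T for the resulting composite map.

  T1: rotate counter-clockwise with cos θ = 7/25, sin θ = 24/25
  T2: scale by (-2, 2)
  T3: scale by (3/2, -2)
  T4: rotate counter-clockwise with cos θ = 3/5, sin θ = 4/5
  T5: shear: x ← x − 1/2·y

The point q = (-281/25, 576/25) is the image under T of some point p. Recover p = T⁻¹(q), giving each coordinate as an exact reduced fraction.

p = (-5, 5)

T1 = [7/25 -24/25 0; 24/25 7/25 0; 0 0 1]
T2·T1 = [-14/25 48/25 0; 48/25 14/25 0; 0 0 1]
T3·…·T1 = [-21/25 72/25 0; -96/25 -28/25 0; 0 0 1]
T4·…·T1 = [321/125 328/125 0; -372/125 204/125 0; 0 0 1]
T5·…·T1 = [507/125 226/125 0; -372/125 204/125 0; 0 0 1]
det M = 12; M⁻¹ = [17/125 -113/750 0; 31/125 169/500 0; 0 0 1]
M⁻¹ · (-281/25, 576/25)ᵀ = (-5, 5)ᵀ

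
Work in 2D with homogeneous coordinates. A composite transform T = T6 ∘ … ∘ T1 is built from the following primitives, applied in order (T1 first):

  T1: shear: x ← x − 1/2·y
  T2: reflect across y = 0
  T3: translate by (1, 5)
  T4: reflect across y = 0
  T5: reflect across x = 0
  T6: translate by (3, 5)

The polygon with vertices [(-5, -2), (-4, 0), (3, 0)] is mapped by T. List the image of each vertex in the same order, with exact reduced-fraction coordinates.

T1 shear: x ← x − 1/2·y: (-5, -2) → (-4, -2); (-4, 0) → (-4, 0); (3, 0) → (3, 0)
T2 reflect across y = 0: (-4, -2) → (-4, 2); (-4, 0) → (-4, 0); (3, 0) → (3, 0)
T3 translate by (1, 5): (-4, 2) → (-3, 7); (-4, 0) → (-3, 5); (3, 0) → (4, 5)
T4 reflect across y = 0: (-3, 7) → (-3, -7); (-3, 5) → (-3, -5); (4, 5) → (4, -5)
T5 reflect across x = 0: (-3, -7) → (3, -7); (-3, -5) → (3, -5); (4, -5) → (-4, -5)
T6 translate by (3, 5): (3, -7) → (6, -2); (3, -5) → (6, 0); (-4, -5) → (-1, 0)

image vertices: (6, -2), (6, 0), (-1, 0)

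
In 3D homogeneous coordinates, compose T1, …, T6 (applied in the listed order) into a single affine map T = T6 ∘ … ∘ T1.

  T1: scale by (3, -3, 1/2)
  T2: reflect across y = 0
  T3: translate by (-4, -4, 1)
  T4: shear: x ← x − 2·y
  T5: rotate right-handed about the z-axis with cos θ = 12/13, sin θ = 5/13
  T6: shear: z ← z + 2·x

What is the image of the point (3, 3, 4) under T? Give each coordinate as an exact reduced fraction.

T(p) = (-85/13, 35/13, -131/13)

T1 scale by (3, -3, 1/2): (3, 3, 4) → (9, -9, 2)
T2 reflect across y = 0: (9, -9, 2) → (9, 9, 2)
T3 translate by (-4, -4, 1): (9, 9, 2) → (5, 5, 3)
T4 shear: x ← x − 2·y: (5, 5, 3) → (-5, 5, 3)
T5 rotate right-handed about the z-axis with cos θ = 12/13, sin θ = 5/13: (-5, 5, 3) → (-85/13, 35/13, 3)
T6 shear: z ← z + 2·x: (-85/13, 35/13, 3) → (-85/13, 35/13, -131/13)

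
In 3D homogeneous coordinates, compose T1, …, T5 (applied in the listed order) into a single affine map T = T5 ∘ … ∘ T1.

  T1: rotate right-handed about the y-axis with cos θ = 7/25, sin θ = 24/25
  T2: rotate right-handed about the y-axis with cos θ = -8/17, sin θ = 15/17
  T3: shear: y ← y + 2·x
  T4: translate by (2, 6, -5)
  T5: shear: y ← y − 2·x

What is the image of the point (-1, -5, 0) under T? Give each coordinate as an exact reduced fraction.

T(p) = (1266/425, -3, -2212/425)

T1 rotate right-handed about the y-axis with cos θ = 7/25, sin θ = 24/25: (-1, -5, 0) → (-7/25, -5, 24/25)
T2 rotate right-handed about the y-axis with cos θ = -8/17, sin θ = 15/17: (-7/25, -5, 24/25) → (416/425, -5, -87/425)
T3 shear: y ← y + 2·x: (416/425, -5, -87/425) → (416/425, -1293/425, -87/425)
T4 translate by (2, 6, -5): (416/425, -1293/425, -87/425) → (1266/425, 1257/425, -2212/425)
T5 shear: y ← y − 2·x: (1266/425, 1257/425, -2212/425) → (1266/425, -3, -2212/425)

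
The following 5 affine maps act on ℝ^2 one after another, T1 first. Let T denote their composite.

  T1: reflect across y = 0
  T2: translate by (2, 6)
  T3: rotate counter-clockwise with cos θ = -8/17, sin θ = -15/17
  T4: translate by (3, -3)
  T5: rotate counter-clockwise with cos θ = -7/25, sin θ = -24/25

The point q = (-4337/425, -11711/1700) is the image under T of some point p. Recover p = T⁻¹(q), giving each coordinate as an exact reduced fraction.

p = (-3/4, -2)

T1 = [1 0 0; 0 -1 0; 0 0 1]
T2·T1 = [1 0 2; 0 -1 6; 0 0 1]
T3·…·T1 = [-8/17 -15/17 74/17; -15/17 8/17 -78/17; 0 0 1]
T4·…·T1 = [-8/17 -15/17 125/17; -15/17 8/17 -129/17; 0 0 1]
T5·…·T1 = [-304/425 297/425 -3971/425; 297/425 304/425 -2097/425; 0 0 1]
det M = -1; M⁻¹ = [-304/425 297/425 -55/17; 297/425 304/425 171/17; 0 0 1]
M⁻¹ · (-4337/425, -11711/1700)ᵀ = (-3/4, -2)ᵀ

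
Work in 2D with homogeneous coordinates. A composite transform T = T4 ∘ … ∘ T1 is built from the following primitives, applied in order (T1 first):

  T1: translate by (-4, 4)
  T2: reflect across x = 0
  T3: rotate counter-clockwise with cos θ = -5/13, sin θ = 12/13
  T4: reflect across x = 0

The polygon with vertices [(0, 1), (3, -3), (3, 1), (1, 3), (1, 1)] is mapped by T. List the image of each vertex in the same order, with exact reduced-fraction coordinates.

T1 translate by (-4, 4): (0, 1) → (-4, 5); (3, -3) → (-1, 1); (3, 1) → (-1, 5); (1, 3) → (-3, 7); (1, 1) → (-3, 5)
T2 reflect across x = 0: (-4, 5) → (4, 5); (-1, 1) → (1, 1); (-1, 5) → (1, 5); (-3, 7) → (3, 7); (-3, 5) → (3, 5)
T3 rotate counter-clockwise with cos θ = -5/13, sin θ = 12/13: (4, 5) → (-80/13, 23/13); (1, 1) → (-17/13, 7/13); (1, 5) → (-5, -1); (3, 7) → (-99/13, 1/13); (3, 5) → (-75/13, 11/13)
T4 reflect across x = 0: (-80/13, 23/13) → (80/13, 23/13); (-17/13, 7/13) → (17/13, 7/13); (-5, -1) → (5, -1); (-99/13, 1/13) → (99/13, 1/13); (-75/13, 11/13) → (75/13, 11/13)

image vertices: (80/13, 23/13), (17/13, 7/13), (5, -1), (99/13, 1/13), (75/13, 11/13)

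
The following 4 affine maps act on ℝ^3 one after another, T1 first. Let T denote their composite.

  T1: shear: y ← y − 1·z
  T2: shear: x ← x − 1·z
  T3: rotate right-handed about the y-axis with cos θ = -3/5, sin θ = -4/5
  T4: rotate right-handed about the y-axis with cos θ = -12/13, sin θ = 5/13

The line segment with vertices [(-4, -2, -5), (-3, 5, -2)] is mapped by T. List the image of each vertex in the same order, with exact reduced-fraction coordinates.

image vertices: (-109/65, 3, -313/65), (-122/65, 7, -79/65)

T1 shear: y ← y − 1·z: (-4, -2, -5) → (-4, 3, -5); (-3, 5, -2) → (-3, 7, -2)
T2 shear: x ← x − 1·z: (-4, 3, -5) → (1, 3, -5); (-3, 7, -2) → (-1, 7, -2)
T3 rotate right-handed about the y-axis with cos θ = -3/5, sin θ = -4/5: (1, 3, -5) → (17/5, 3, 19/5); (-1, 7, -2) → (11/5, 7, 2/5)
T4 rotate right-handed about the y-axis with cos θ = -12/13, sin θ = 5/13: (17/5, 3, 19/5) → (-109/65, 3, -313/65); (11/5, 7, 2/5) → (-122/65, 7, -79/65)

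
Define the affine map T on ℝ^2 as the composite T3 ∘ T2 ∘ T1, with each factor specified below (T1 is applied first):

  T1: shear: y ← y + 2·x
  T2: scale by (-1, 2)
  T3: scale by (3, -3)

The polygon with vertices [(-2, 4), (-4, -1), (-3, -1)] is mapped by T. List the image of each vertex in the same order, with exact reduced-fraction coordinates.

image vertices: (6, 0), (12, 54), (9, 42)

T1 shear: y ← y + 2·x: (-2, 4) → (-2, 0); (-4, -1) → (-4, -9); (-3, -1) → (-3, -7)
T2 scale by (-1, 2): (-2, 0) → (2, 0); (-4, -9) → (4, -18); (-3, -7) → (3, -14)
T3 scale by (3, -3): (2, 0) → (6, 0); (4, -18) → (12, 54); (3, -14) → (9, 42)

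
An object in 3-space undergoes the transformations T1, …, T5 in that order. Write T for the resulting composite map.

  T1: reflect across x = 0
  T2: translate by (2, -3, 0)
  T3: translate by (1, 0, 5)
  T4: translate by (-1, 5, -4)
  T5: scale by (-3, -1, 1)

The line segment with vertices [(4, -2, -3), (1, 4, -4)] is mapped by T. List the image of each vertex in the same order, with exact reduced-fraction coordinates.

image vertices: (6, 0, -2), (-3, -6, -3)

T1 reflect across x = 0: (4, -2, -3) → (-4, -2, -3); (1, 4, -4) → (-1, 4, -4)
T2 translate by (2, -3, 0): (-4, -2, -3) → (-2, -5, -3); (-1, 4, -4) → (1, 1, -4)
T3 translate by (1, 0, 5): (-2, -5, -3) → (-1, -5, 2); (1, 1, -4) → (2, 1, 1)
T4 translate by (-1, 5, -4): (-1, -5, 2) → (-2, 0, -2); (2, 1, 1) → (1, 6, -3)
T5 scale by (-3, -1, 1): (-2, 0, -2) → (6, 0, -2); (1, 6, -3) → (-3, -6, -3)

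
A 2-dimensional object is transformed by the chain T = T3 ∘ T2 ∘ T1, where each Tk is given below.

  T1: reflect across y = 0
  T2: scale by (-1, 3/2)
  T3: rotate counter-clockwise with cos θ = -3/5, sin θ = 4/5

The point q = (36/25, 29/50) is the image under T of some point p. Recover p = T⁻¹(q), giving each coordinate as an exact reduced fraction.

T1 = [1 0 0; 0 -1 0; 0 0 1]
T2·T1 = [-1 0 0; 0 -3/2 0; 0 0 1]
T3·…·T1 = [3/5 6/5 0; -4/5 9/10 0; 0 0 1]
det M = 3/2; M⁻¹ = [3/5 -4/5 0; 8/15 2/5 0; 0 0 1]
M⁻¹ · (36/25, 29/50)ᵀ = (2/5, 1)ᵀ

p = (2/5, 1)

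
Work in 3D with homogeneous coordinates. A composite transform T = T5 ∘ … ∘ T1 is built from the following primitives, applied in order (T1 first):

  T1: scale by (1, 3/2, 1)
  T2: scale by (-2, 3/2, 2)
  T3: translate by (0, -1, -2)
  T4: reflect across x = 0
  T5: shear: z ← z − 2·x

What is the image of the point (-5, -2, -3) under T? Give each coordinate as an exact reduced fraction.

T(p) = (-10, -11/2, 12)

T1 scale by (1, 3/2, 1): (-5, -2, -3) → (-5, -3, -3)
T2 scale by (-2, 3/2, 2): (-5, -3, -3) → (10, -9/2, -6)
T3 translate by (0, -1, -2): (10, -9/2, -6) → (10, -11/2, -8)
T4 reflect across x = 0: (10, -11/2, -8) → (-10, -11/2, -8)
T5 shear: z ← z − 2·x: (-10, -11/2, -8) → (-10, -11/2, 12)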